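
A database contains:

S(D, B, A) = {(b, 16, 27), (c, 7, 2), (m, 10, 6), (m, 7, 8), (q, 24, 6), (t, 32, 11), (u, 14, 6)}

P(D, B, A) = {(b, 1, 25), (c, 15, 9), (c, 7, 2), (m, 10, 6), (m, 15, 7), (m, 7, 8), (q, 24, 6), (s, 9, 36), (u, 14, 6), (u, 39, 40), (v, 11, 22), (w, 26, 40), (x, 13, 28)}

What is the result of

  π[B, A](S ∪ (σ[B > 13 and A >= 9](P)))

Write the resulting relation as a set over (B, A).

σ[B > 13 and A >= 9]: keep tuples satisfying B > 13 and A >= 9 → {(c, 15, 9), (u, 39, 40), (w, 26, 40)}
Union: {(b, 16, 27), (c, 7, 2), (m, 10, 6), (m, 7, 8), (q, 24, 6), (t, 32, 11), (u, 14, 6)} with {(c, 15, 9), (u, 39, 40), (w, 26, 40)} → {(b, 16, 27), (c, 15, 9), (c, 7, 2), (m, 10, 6), (m, 7, 8), (q, 24, 6), (t, 32, 11), (u, 14, 6), (u, 39, 40), (w, 26, 40)}
Projecting to B, A: {(10, 6), (14, 6), (15, 9), (16, 27), (24, 6), (26, 40), (32, 11), (39, 40), (7, 2), (7, 8)}

{(10, 6), (14, 6), (15, 9), (16, 27), (24, 6), (26, 40), (32, 11), (39, 40), (7, 2), (7, 8)}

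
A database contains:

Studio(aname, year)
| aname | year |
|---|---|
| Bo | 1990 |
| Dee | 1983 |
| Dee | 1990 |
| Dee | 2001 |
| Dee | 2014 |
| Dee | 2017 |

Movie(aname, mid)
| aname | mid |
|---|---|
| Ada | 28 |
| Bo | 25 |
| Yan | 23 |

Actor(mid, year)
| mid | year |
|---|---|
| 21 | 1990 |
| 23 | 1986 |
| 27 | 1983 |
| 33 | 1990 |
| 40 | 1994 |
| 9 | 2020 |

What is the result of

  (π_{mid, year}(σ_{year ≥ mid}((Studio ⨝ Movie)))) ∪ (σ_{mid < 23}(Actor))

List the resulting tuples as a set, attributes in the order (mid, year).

{(21, 1990), (25, 1990), (9, 2020)}

Natural join on aname: {(Bo, 1990, 25)}
Filtering on year ≥ mid leaves {(Bo, 1990, 25)}.
Keep only column(s) mid, year: {(25, 1990)}
Filtering on mid < 23 leaves {(21, 1990), (9, 2020)}.
Taking the union: {(21, 1990), (25, 1990), (9, 2020)}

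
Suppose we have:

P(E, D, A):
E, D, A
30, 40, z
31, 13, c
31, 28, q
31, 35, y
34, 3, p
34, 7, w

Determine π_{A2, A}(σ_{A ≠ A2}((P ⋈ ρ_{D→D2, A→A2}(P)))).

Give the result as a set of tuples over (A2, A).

ρ[D→D2, A→A2]: schema becomes (E, D2, A2); tuples unchanged.
Natural join on E: {(30, 40, z, 40, z), (31, 13, c, 13, c), (31, 13, c, 28, q), (31, 13, c, 35, y), (31, 28, q, 13, c), (31, 28, q, 28, q), (31, 28, q, 35, y), (31, 35, y, 13, c), (31, 35, y, 28, q), (31, 35, y, 35, y), (34, 3, p, 3, p), (34, 3, p, 7, w), (34, 7, w, 3, p), (34, 7, w, 7, w)}
Apply σ_{A ≠ A2}; surviving tuples: {(31, 13, c, 28, q), (31, 13, c, 35, y), (31, 28, q, 13, c), (31, 28, q, 35, y), (31, 35, y, 13, c), (31, 35, y, 28, q), (34, 3, p, 7, w), (34, 7, w, 3, p)}
π_{A2, A} gives {(c, q), (c, y), (p, w), (q, c), (q, y), (w, p), (y, c), (y, q)}.

{(c, q), (c, y), (p, w), (q, c), (q, y), (w, p), (y, c), (y, q)}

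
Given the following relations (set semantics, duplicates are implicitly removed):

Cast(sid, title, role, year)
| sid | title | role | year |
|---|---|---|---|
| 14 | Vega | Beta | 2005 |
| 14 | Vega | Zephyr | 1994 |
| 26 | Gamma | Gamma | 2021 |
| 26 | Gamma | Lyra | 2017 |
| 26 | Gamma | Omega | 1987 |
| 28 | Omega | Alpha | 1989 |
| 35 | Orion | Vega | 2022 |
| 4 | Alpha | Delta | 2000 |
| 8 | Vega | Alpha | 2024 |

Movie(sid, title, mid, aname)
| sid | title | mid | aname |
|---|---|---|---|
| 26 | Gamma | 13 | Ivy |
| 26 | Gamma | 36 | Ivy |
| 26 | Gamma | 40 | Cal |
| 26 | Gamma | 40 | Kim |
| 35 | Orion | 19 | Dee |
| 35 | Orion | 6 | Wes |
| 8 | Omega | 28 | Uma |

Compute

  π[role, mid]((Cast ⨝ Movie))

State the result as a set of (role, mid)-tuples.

Natural join on sid, title: {(26, Gamma, Gamma, 2021, 13, Ivy), (26, Gamma, Gamma, 2021, 36, Ivy), (26, Gamma, Gamma, 2021, 40, Cal), (26, Gamma, Gamma, 2021, 40, Kim), (26, Gamma, Lyra, 2017, 13, Ivy), (26, Gamma, Lyra, 2017, 36, Ivy), (26, Gamma, Lyra, 2017, 40, Cal), (26, Gamma, Lyra, 2017, 40, Kim), (26, Gamma, Omega, 1987, 13, Ivy), (26, Gamma, Omega, 1987, 36, Ivy), (26, Gamma, Omega, 1987, 40, Cal), (26, Gamma, Omega, 1987, 40, Kim), (35, Orion, Vega, 2022, 19, Dee), (35, Orion, Vega, 2022, 6, Wes)}
Keep only column(s) role, mid (3 duplicate(s) eliminated): {(Gamma, 13), (Gamma, 36), (Gamma, 40), (Lyra, 13), (Lyra, 36), (Lyra, 40), (Omega, 13), (Omega, 36), (Omega, 40), (Vega, 19), (Vega, 6)}

{(Gamma, 13), (Gamma, 36), (Gamma, 40), (Lyra, 13), (Lyra, 36), (Lyra, 40), (Omega, 13), (Omega, 36), (Omega, 40), (Vega, 19), (Vega, 6)}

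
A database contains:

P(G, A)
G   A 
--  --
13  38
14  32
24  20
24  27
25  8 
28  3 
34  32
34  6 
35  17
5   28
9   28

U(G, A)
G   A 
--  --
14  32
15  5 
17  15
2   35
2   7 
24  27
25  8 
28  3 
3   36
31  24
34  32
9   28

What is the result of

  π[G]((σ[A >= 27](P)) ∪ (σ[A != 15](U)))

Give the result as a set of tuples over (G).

{13, 14, 15, 2, 24, 25, 28, 3, 31, 34, 5, 9}

Apply σ_{A >= 27}; surviving tuples: {(13, 38), (14, 32), (24, 27), (34, 32), (5, 28), (9, 28)}
Apply σ_{A != 15}; surviving tuples: {(14, 32), (15, 5), (2, 35), (2, 7), (24, 27), (25, 8), (28, 3), (3, 36), (31, 24), (34, 32), (9, 28)}
Taking the union: {(13, 38), (14, 32), (15, 5), (2, 35), (2, 7), (24, 27), (25, 8), (28, 3), (3, 36), (31, 24), (34, 32), (5, 28), (9, 28)}
Keep only column(s) G (1 duplicate(s) eliminated): {13, 14, 15, 2, 24, 25, 28, 3, 31, 34, 5, 9}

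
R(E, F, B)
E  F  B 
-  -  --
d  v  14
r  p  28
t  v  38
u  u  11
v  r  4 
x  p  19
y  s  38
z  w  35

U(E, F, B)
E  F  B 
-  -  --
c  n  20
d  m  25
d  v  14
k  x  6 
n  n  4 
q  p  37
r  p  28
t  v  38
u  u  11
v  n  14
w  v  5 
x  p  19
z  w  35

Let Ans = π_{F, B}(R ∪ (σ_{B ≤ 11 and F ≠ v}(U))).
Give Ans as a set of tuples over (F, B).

Selection B ≤ 11 and F ≠ v: {(k, x, 6), (n, n, 4), (u, u, 11)}
Taking the union: {(d, v, 14), (k, x, 6), (n, n, 4), (r, p, 28), (t, v, 38), (u, u, 11), (v, r, 4), (x, p, 19), (y, s, 38), (z, w, 35)}
Projecting to F, B: {(n, 4), (p, 19), (p, 28), (r, 4), (s, 38), (u, 11), (v, 14), (v, 38), (w, 35), (x, 6)}

{(n, 4), (p, 19), (p, 28), (r, 4), (s, 38), (u, 11), (v, 14), (v, 38), (w, 35), (x, 6)}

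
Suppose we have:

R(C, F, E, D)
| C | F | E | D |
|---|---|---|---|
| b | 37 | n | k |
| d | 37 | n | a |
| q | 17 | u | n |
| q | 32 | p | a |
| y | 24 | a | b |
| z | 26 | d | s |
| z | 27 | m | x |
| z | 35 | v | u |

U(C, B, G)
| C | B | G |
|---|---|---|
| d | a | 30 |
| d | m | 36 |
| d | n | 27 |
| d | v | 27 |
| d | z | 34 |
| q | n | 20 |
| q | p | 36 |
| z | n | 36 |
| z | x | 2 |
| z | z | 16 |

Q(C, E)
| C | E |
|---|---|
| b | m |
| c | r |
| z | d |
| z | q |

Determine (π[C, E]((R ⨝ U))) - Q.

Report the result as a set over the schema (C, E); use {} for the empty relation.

Joining R and U on C yields {(d, 37, n, a, a, 30), (d, 37, n, a, m, 36), (d, 37, n, a, n, 27), (d, 37, n, a, v, 27), (d, 37, n, a, z, 34), (q, 17, u, n, n, 20), (q, 17, u, n, p, 36), (q, 32, p, a, n, 20), (q, 32, p, a, p, 36), (z, 26, d, s, n, 36), (z, 26, d, s, x, 2), (z, 26, d, s, z, 16), (z, 27, m, x, n, 36), (z, 27, m, x, x, 2), (z, 27, m, x, z, 16), (z, 35, v, u, n, 36), (z, 35, v, u, x, 2), (z, 35, v, u, z, 16)}.
Projecting to C, E (12 duplicate(s) eliminated): {(d, n), (q, p), (q, u), (z, d), (z, m), (z, v)}
Difference: {(d, n), (q, p), (q, u), (z, d), (z, m), (z, v)} with {(b, m), (c, r), (z, d), (z, q)} → {(d, n), (q, p), (q, u), (z, m), (z, v)}

{(d, n), (q, p), (q, u), (z, m), (z, v)}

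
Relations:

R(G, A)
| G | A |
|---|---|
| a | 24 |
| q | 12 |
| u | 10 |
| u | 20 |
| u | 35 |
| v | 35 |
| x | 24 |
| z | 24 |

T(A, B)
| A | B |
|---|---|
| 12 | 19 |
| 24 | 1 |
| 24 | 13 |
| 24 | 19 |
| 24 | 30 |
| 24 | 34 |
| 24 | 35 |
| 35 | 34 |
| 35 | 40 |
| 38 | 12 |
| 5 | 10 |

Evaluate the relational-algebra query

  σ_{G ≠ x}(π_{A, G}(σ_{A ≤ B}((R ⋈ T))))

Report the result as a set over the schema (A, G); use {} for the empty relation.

{(12, q), (24, a), (24, z), (35, u), (35, v)}

Joining R and T on A yields {(a, 24, 1), (a, 24, 13), (a, 24, 19), (a, 24, 30), (a, 24, 34), (a, 24, 35), (q, 12, 19), (u, 35, 34), (u, 35, 40), (v, 35, 34), (v, 35, 40), (x, 24, 1), (x, 24, 13), (x, 24, 19), (x, 24, 30), (x, 24, 34), (x, 24, 35), (z, 24, 1), (z, 24, 13), (z, 24, 19), (z, 24, 30), (z, 24, 34), (z, 24, 35)}.
σ[A ≤ B]: keep tuples satisfying A ≤ B → {(a, 24, 30), (a, 24, 34), (a, 24, 35), (q, 12, 19), (u, 35, 40), (v, 35, 40), (x, 24, 30), (x, 24, 34), (x, 24, 35), (z, 24, 30), (z, 24, 34), (z, 24, 35)}
π[A, G]: project onto (A, G) (6 duplicate(s) eliminated) → {(12, q), (24, a), (24, x), (24, z), (35, u), (35, v)}
σ[G ≠ x]: keep tuples satisfying G ≠ x → {(12, q), (24, a), (24, z), (35, u), (35, v)}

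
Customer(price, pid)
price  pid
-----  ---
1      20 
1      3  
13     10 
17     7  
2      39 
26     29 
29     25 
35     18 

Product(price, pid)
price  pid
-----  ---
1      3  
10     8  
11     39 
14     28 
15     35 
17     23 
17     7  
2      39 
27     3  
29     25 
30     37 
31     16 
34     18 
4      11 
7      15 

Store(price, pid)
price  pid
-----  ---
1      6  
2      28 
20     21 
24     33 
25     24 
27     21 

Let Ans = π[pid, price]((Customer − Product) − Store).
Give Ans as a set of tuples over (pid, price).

Difference: {(1, 20), (1, 3), (13, 10), (17, 7), (2, 39), (26, 29), (29, 25), (35, 18)} with {(1, 3), (10, 8), (11, 39), (14, 28), (15, 35), (17, 23), (17, 7), (2, 39), (27, 3), (29, 25), (30, 37), (31, 16), (34, 18), (4, 11), (7, 15)} → {(1, 20), (13, 10), (26, 29), (35, 18)}
Difference: {(1, 20), (13, 10), (26, 29), (35, 18)} with {(1, 6), (2, 28), (20, 21), (24, 33), (25, 24), (27, 21)} → {(1, 20), (13, 10), (26, 29), (35, 18)}
Keep only column(s) pid, price: {(10, 13), (18, 35), (20, 1), (29, 26)}

{(10, 13), (18, 35), (20, 1), (29, 26)}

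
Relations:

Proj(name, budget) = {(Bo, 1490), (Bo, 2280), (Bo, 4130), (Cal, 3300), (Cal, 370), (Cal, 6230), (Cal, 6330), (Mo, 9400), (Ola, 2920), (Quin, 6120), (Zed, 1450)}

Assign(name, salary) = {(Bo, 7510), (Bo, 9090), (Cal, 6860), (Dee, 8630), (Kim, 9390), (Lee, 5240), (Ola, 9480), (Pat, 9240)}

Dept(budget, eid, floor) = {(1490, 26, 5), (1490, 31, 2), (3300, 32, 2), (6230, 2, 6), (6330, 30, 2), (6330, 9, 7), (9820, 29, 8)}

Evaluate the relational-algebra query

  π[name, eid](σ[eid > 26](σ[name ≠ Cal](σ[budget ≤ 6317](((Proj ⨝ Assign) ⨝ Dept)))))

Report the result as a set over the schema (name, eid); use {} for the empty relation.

{(Bo, 31)}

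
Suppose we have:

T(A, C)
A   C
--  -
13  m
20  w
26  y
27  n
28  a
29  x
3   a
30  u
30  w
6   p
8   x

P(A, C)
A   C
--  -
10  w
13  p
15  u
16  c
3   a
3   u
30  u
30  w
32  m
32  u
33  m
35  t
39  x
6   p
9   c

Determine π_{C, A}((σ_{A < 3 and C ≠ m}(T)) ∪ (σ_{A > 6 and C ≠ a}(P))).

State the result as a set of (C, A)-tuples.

Filtering on A < 3 and C ≠ m leaves {}.
Filtering on A > 6 and C ≠ a leaves {(10, w), (13, p), (15, u), (16, c), (30, u), (30, w), (32, m), (32, u), (33, m), (35, t), (39, x), (9, c)}.
Taking the union: {(10, w), (13, p), (15, u), (16, c), (30, u), (30, w), (32, m), (32, u), (33, m), (35, t), (39, x), (9, c)}
Projecting to C, A: {(c, 16), (c, 9), (m, 32), (m, 33), (p, 13), (t, 35), (u, 15), (u, 30), (u, 32), (w, 10), (w, 30), (x, 39)}

{(c, 16), (c, 9), (m, 32), (m, 33), (p, 13), (t, 35), (u, 15), (u, 30), (u, 32), (w, 10), (w, 30), (x, 39)}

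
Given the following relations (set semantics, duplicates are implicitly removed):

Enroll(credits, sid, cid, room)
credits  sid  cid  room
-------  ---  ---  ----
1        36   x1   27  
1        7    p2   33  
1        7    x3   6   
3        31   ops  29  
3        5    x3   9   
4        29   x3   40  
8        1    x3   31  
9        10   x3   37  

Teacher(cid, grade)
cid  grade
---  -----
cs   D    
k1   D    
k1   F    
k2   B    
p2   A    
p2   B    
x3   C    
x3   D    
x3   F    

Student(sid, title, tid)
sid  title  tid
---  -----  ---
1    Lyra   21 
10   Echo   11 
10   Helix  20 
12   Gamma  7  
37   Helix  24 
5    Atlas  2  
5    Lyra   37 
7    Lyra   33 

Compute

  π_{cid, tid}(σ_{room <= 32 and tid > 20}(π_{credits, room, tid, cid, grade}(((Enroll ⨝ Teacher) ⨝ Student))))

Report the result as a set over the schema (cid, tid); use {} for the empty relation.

Natural join on cid: {(1, 7, p2, 33, A), (1, 7, p2, 33, B), (1, 7, x3, 6, C), (1, 7, x3, 6, D), (1, 7, x3, 6, F), (3, 5, x3, 9, C), (3, 5, x3, 9, D), (3, 5, x3, 9, F), (4, 29, x3, 40, C), (4, 29, x3, 40, D), (4, 29, x3, 40, F), (8, 1, x3, 31, C), (8, 1, x3, 31, D), (8, 1, x3, 31, F), (9, 10, x3, 37, C), (9, 10, x3, 37, D), (9, 10, x3, 37, F)}
Natural join on sid: {(1, 7, p2, 33, A, Lyra, 33), (1, 7, p2, 33, B, Lyra, 33), (1, 7, x3, 6, C, Lyra, 33), (1, 7, x3, 6, D, Lyra, 33), (1, 7, x3, 6, F, Lyra, 33), (3, 5, x3, 9, C, Atlas, 2), (3, 5, x3, 9, C, Lyra, 37), (3, 5, x3, 9, D, Atlas, 2), (3, 5, x3, 9, D, Lyra, 37), (3, 5, x3, 9, F, Atlas, 2), (3, 5, x3, 9, F, Lyra, 37), (8, 1, x3, 31, C, Lyra, 21), (8, 1, x3, 31, D, Lyra, 21), (8, 1, x3, 31, F, Lyra, 21), (9, 10, x3, 37, C, Echo, 11), (9, 10, x3, 37, C, Helix, 20), (9, 10, x3, 37, D, Echo, 11), (9, 10, x3, 37, D, Helix, 20), (9, 10, x3, 37, F, Echo, 11), (9, 10, x3, 37, F, Helix, 20)}
Projecting to credits, room, tid, cid, grade: {(1, 33, 33, p2, A), (1, 33, 33, p2, B), (1, 6, 33, x3, C), (1, 6, 33, x3, D), (1, 6, 33, x3, F), (3, 9, 2, x3, C), (3, 9, 2, x3, D), (3, 9, 2, x3, F), (3, 9, 37, x3, C), (3, 9, 37, x3, D), (3, 9, 37, x3, F), (8, 31, 21, x3, C), (8, 31, 21, x3, D), (8, 31, 21, x3, F), (9, 37, 11, x3, C), (9, 37, 11, x3, D), (9, 37, 11, x3, F), (9, 37, 20, x3, C), (9, 37, 20, x3, D), (9, 37, 20, x3, F)}
σ[room <= 32 and tid > 20]: keep tuples satisfying room <= 32 and tid > 20 → {(1, 6, 33, x3, C), (1, 6, 33, x3, D), (1, 6, 33, x3, F), (3, 9, 37, x3, C), (3, 9, 37, x3, D), (3, 9, 37, x3, F), (8, 31, 21, x3, C), (8, 31, 21, x3, D), (8, 31, 21, x3, F)}
Projecting to cid, tid (6 duplicate(s) eliminated): {(x3, 21), (x3, 33), (x3, 37)}

{(x3, 21), (x3, 33), (x3, 37)}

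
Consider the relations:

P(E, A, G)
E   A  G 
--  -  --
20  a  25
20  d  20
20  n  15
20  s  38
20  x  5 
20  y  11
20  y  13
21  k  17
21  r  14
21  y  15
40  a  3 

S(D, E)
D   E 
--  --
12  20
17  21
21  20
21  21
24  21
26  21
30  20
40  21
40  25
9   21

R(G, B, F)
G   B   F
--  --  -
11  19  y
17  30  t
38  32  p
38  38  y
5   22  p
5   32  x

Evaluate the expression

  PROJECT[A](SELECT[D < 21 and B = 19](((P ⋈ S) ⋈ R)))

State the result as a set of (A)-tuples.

{y}

Natural join on E: {(20, a, 25, 12), (20, a, 25, 21), (20, a, 25, 30), (20, d, 20, 12), (20, d, 20, 21), (20, d, 20, 30), (20, n, 15, 12), (20, n, 15, 21), (20, n, 15, 30), (20, s, 38, 12), (20, s, 38, 21), (20, s, 38, 30), (20, x, 5, 12), (20, x, 5, 21), (20, x, 5, 30), (20, y, 11, 12), (20, y, 11, 21), (20, y, 11, 30), (20, y, 13, 12), (20, y, 13, 21), (20, y, 13, 30), (21, k, 17, 17), (21, k, 17, 21), (21, k, 17, 24), (21, k, 17, 26), (21, k, 17, 40), (21, k, 17, 9), (21, r, 14, 17), (21, r, 14, 21), (21, r, 14, 24), (21, r, 14, 26), (21, r, 14, 40), (21, r, 14, 9), (21, y, 15, 17), (21, y, 15, 21), (21, y, 15, 24), (21, y, 15, 26), (21, y, 15, 40), (21, y, 15, 9)}
Natural join on G: {(20, s, 38, 12, 32, p), (20, s, 38, 12, 38, y), (20, s, 38, 21, 32, p), (20, s, 38, 21, 38, y), (20, s, 38, 30, 32, p), (20, s, 38, 30, 38, y), (20, x, 5, 12, 22, p), (20, x, 5, 12, 32, x), (20, x, 5, 21, 22, p), (20, x, 5, 21, 32, x), (20, x, 5, 30, 22, p), (20, x, 5, 30, 32, x), (20, y, 11, 12, 19, y), (20, y, 11, 21, 19, y), (20, y, 11, 30, 19, y), (21, k, 17, 17, 30, t), (21, k, 17, 21, 30, t), (21, k, 17, 24, 30, t), (21, k, 17, 26, 30, t), (21, k, 17, 40, 30, t), (21, k, 17, 9, 30, t)}
Apply σ_{D < 21 and B = 19}; surviving tuples: {(20, y, 11, 12, 19, y)}
Projecting to A: {y}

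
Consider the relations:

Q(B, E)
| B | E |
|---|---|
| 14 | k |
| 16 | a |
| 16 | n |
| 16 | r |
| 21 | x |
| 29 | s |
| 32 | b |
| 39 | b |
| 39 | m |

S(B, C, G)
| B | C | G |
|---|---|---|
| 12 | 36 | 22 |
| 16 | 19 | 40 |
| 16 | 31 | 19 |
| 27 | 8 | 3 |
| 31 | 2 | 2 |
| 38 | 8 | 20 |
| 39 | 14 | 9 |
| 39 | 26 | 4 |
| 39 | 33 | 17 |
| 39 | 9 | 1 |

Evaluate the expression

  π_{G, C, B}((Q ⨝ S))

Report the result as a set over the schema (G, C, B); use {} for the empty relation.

{(1, 9, 39), (17, 33, 39), (19, 31, 16), (4, 26, 39), (40, 19, 16), (9, 14, 39)}

Joining Q and S on B yields {(16, a, 19, 40), (16, a, 31, 19), (16, n, 19, 40), (16, n, 31, 19), (16, r, 19, 40), (16, r, 31, 19), (39, b, 14, 9), (39, b, 26, 4), (39, b, 33, 17), (39, b, 9, 1), (39, m, 14, 9), (39, m, 26, 4), (39, m, 33, 17), (39, m, 9, 1)}.
Keep only column(s) G, C, B (8 duplicate(s) eliminated): {(1, 9, 39), (17, 33, 39), (19, 31, 16), (4, 26, 39), (40, 19, 16), (9, 14, 39)}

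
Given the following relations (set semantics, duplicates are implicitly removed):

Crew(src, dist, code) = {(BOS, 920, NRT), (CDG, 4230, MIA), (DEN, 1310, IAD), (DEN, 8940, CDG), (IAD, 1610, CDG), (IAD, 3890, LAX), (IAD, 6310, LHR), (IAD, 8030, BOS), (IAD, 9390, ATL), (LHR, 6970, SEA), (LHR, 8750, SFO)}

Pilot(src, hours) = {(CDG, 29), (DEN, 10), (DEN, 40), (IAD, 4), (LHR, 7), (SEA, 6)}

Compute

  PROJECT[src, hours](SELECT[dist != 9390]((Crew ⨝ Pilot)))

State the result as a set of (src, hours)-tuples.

{(CDG, 29), (DEN, 10), (DEN, 40), (IAD, 4), (LHR, 7)}

Natural join on src: {(CDG, 4230, MIA, 29), (DEN, 1310, IAD, 10), (DEN, 1310, IAD, 40), (DEN, 8940, CDG, 10), (DEN, 8940, CDG, 40), (IAD, 1610, CDG, 4), (IAD, 3890, LAX, 4), (IAD, 6310, LHR, 4), (IAD, 8030, BOS, 4), (IAD, 9390, ATL, 4), (LHR, 6970, SEA, 7), (LHR, 8750, SFO, 7)}
σ[dist != 9390]: keep tuples satisfying dist != 9390 → {(CDG, 4230, MIA, 29), (DEN, 1310, IAD, 10), (DEN, 1310, IAD, 40), (DEN, 8940, CDG, 10), (DEN, 8940, CDG, 40), (IAD, 1610, CDG, 4), (IAD, 3890, LAX, 4), (IAD, 6310, LHR, 4), (IAD, 8030, BOS, 4), (LHR, 6970, SEA, 7), (LHR, 8750, SFO, 7)}
π_{src, hours} gives {(CDG, 29), (DEN, 10), (DEN, 40), (IAD, 4), (LHR, 7)} (6 duplicate(s) eliminated).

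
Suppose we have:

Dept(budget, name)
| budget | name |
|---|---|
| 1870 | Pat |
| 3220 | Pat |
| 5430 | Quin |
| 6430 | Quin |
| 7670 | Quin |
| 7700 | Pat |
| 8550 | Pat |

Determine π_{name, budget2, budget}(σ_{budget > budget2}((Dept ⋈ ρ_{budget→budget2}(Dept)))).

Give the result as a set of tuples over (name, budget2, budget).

ρ[budget→budget2]: schema becomes (budget2, name); tuples unchanged.
Dept ⋈ ρ_{budget→budget2}(Dept) (natural join on name): {(1870, Pat, 1870), (1870, Pat, 3220), (1870, Pat, 7700), (1870, Pat, 8550), (3220, Pat, 1870), (3220, Pat, 3220), (3220, Pat, 7700), (3220, Pat, 8550), (5430, Quin, 5430), (5430, Quin, 6430), (5430, Quin, 7670), (6430, Quin, 5430), (6430, Quin, 6430), (6430, Quin, 7670), (7670, Quin, 5430), (7670, Quin, 6430), (7670, Quin, 7670), (7700, Pat, 1870), (7700, Pat, 3220), (7700, Pat, 7700), (7700, Pat, 8550), (8550, Pat, 1870), (8550, Pat, 3220), (8550, Pat, 7700), (8550, Pat, 8550)}
Selection budget > budget2: {(3220, Pat, 1870), (6430, Quin, 5430), (7670, Quin, 5430), (7670, Quin, 6430), (7700, Pat, 1870), (7700, Pat, 3220), (8550, Pat, 1870), (8550, Pat, 3220), (8550, Pat, 7700)}
Projecting to name, budget2, budget: {(Pat, 1870, 3220), (Pat, 1870, 7700), (Pat, 1870, 8550), (Pat, 3220, 7700), (Pat, 3220, 8550), (Pat, 7700, 8550), (Quin, 5430, 6430), (Quin, 5430, 7670), (Quin, 6430, 7670)}

{(Pat, 1870, 3220), (Pat, 1870, 7700), (Pat, 1870, 8550), (Pat, 3220, 7700), (Pat, 3220, 8550), (Pat, 7700, 8550), (Quin, 5430, 6430), (Quin, 5430, 7670), (Quin, 6430, 7670)}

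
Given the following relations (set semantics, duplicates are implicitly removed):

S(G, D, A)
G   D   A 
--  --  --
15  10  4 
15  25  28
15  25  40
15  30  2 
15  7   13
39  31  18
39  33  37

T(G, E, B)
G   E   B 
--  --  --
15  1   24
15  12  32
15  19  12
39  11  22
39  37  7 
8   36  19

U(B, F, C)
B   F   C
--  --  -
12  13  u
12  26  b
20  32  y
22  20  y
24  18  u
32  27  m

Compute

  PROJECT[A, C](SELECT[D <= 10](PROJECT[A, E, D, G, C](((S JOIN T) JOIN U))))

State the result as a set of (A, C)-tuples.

Joining S and T on G yields {(15, 10, 4, 1, 24), (15, 10, 4, 12, 32), (15, 10, 4, 19, 12), (15, 25, 28, 1, 24), (15, 25, 28, 12, 32), (15, 25, 28, 19, 12), (15, 25, 40, 1, 24), (15, 25, 40, 12, 32), (15, 25, 40, 19, 12), (15, 30, 2, 1, 24), (15, 30, 2, 12, 32), (15, 30, 2, 19, 12), (15, 7, 13, 1, 24), (15, 7, 13, 12, 32), (15, 7, 13, 19, 12), (39, 31, 18, 11, 22), (39, 31, 18, 37, 7), (39, 33, 37, 11, 22), (39, 33, 37, 37, 7)}.
Joining (S JOIN T) and U on B yields {(15, 10, 4, 1, 24, 18, u), (15, 10, 4, 12, 32, 27, m), (15, 10, 4, 19, 12, 13, u), (15, 10, 4, 19, 12, 26, b), (15, 25, 28, 1, 24, 18, u), (15, 25, 28, 12, 32, 27, m), (15, 25, 28, 19, 12, 13, u), (15, 25, 28, 19, 12, 26, b), (15, 25, 40, 1, 24, 18, u), (15, 25, 40, 12, 32, 27, m), (15, 25, 40, 19, 12, 13, u), (15, 25, 40, 19, 12, 26, b), (15, 30, 2, 1, 24, 18, u), (15, 30, 2, 12, 32, 27, m), (15, 30, 2, 19, 12, 13, u), (15, 30, 2, 19, 12, 26, b), (15, 7, 13, 1, 24, 18, u), (15, 7, 13, 12, 32, 27, m), (15, 7, 13, 19, 12, 13, u), (15, 7, 13, 19, 12, 26, b), (39, 31, 18, 11, 22, 20, y), (39, 33, 37, 11, 22, 20, y)}.
π[A, E, D, G, C]: project onto (A, E, D, G, C) → {(13, 1, 7, 15, u), (13, 12, 7, 15, m), (13, 19, 7, 15, b), (13, 19, 7, 15, u), (18, 11, 31, 39, y), (2, 1, 30, 15, u), (2, 12, 30, 15, m), (2, 19, 30, 15, b), (2, 19, 30, 15, u), (28, 1, 25, 15, u), (28, 12, 25, 15, m), (28, 19, 25, 15, b), (28, 19, 25, 15, u), (37, 11, 33, 39, y), (4, 1, 10, 15, u), (4, 12, 10, 15, m), (4, 19, 10, 15, b), (4, 19, 10, 15, u), (40, 1, 25, 15, u), (40, 12, 25, 15, m), (40, 19, 25, 15, b), (40, 19, 25, 15, u)}
Apply σ_{D <= 10}; surviving tuples: {(13, 1, 7, 15, u), (13, 12, 7, 15, m), (13, 19, 7, 15, b), (13, 19, 7, 15, u), (4, 1, 10, 15, u), (4, 12, 10, 15, m), (4, 19, 10, 15, b), (4, 19, 10, 15, u)}
π[A, C]: project onto (A, C) (2 duplicate(s) eliminated) → {(13, b), (13, m), (13, u), (4, b), (4, m), (4, u)}

{(13, b), (13, m), (13, u), (4, b), (4, m), (4, u)}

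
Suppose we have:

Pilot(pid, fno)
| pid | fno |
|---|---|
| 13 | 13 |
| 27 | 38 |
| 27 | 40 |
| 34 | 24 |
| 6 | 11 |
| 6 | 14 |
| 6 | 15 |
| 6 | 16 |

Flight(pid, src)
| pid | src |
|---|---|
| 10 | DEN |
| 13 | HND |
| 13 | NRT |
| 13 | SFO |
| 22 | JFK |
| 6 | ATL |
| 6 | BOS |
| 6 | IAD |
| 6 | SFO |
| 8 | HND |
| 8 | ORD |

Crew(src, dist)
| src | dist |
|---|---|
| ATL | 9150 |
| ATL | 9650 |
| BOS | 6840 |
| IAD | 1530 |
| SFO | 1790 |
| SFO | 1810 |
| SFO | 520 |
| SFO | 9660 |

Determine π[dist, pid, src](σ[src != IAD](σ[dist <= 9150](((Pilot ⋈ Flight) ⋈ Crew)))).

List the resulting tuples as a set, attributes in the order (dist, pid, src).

{(1790, 13, SFO), (1790, 6, SFO), (1810, 13, SFO), (1810, 6, SFO), (520, 13, SFO), (520, 6, SFO), (6840, 6, BOS), (9150, 6, ATL)}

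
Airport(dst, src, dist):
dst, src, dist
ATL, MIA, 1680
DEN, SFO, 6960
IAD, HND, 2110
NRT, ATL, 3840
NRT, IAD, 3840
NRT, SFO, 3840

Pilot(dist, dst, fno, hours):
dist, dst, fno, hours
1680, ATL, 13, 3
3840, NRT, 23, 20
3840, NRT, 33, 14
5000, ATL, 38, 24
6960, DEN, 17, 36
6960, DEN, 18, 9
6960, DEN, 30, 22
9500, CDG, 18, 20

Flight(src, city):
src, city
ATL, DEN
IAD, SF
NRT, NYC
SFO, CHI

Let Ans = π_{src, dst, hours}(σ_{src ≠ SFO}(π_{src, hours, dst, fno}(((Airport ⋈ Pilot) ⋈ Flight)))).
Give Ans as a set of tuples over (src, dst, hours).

Joining Airport and Pilot on dst, dist yields {(ATL, MIA, 1680, 13, 3), (DEN, SFO, 6960, 17, 36), (DEN, SFO, 6960, 18, 9), (DEN, SFO, 6960, 30, 22), (NRT, ATL, 3840, 23, 20), (NRT, ATL, 3840, 33, 14), (NRT, IAD, 3840, 23, 20), (NRT, IAD, 3840, 33, 14), (NRT, SFO, 3840, 23, 20), (NRT, SFO, 3840, 33, 14)}.
Joining (Airport ⋈ Pilot) and Flight on src yields {(DEN, SFO, 6960, 17, 36, CHI), (DEN, SFO, 6960, 18, 9, CHI), (DEN, SFO, 6960, 30, 22, CHI), (NRT, ATL, 3840, 23, 20, DEN), (NRT, ATL, 3840, 33, 14, DEN), (NRT, IAD, 3840, 23, 20, SF), (NRT, IAD, 3840, 33, 14, SF), (NRT, SFO, 3840, 23, 20, CHI), (NRT, SFO, 3840, 33, 14, CHI)}.
π_{src, hours, dst, fno} gives {(ATL, 14, NRT, 33), (ATL, 20, NRT, 23), (IAD, 14, NRT, 33), (IAD, 20, NRT, 23), (SFO, 14, NRT, 33), (SFO, 20, NRT, 23), (SFO, 22, DEN, 30), (SFO, 36, DEN, 17), (SFO, 9, DEN, 18)}.
Apply σ_{src ≠ SFO}; surviving tuples: {(ATL, 14, NRT, 33), (ATL, 20, NRT, 23), (IAD, 14, NRT, 33), (IAD, 20, NRT, 23)}
π_{src, dst, hours} gives {(ATL, NRT, 14), (ATL, NRT, 20), (IAD, NRT, 14), (IAD, NRT, 20)}.

{(ATL, NRT, 14), (ATL, NRT, 20), (IAD, NRT, 14), (IAD, NRT, 20)}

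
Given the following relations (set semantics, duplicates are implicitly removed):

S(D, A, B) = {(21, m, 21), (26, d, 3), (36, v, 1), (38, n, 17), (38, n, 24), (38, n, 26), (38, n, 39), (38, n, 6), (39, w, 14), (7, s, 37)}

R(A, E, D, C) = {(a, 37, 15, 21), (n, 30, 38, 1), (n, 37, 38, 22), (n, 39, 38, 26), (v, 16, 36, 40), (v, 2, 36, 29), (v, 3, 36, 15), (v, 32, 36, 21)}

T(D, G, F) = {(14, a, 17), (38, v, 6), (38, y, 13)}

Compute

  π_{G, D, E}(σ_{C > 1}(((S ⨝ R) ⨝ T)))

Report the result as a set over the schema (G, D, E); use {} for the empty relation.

{(v, 38, 37), (v, 38, 39), (y, 38, 37), (y, 38, 39)}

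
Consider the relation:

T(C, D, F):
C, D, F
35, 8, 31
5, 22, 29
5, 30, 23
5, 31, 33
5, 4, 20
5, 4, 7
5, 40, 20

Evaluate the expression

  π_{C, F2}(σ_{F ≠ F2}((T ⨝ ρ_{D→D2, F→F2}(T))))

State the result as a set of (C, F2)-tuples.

{(5, 20), (5, 23), (5, 29), (5, 33), (5, 7)}

ρ[D→D2, F→F2]: schema becomes (C, D2, F2); tuples unchanged.
T ⋈ ρ_{D→D2, F→F2}(T) (natural join on C): {(35, 8, 31, 8, 31), (5, 22, 29, 22, 29), (5, 22, 29, 30, 23), (5, 22, 29, 31, 33), (5, 22, 29, 4, 20), (5, 22, 29, 4, 7), (5, 22, 29, 40, 20), (5, 30, 23, 22, 29), (5, 30, 23, 30, 23), (5, 30, 23, 31, 33), (5, 30, 23, 4, 20), (5, 30, 23, 4, 7), (5, 30, 23, 40, 20), (5, 31, 33, 22, 29), (5, 31, 33, 30, 23), (5, 31, 33, 31, 33), (5, 31, 33, 4, 20), (5, 31, 33, 4, 7), (5, 31, 33, 40, 20), (5, 4, 20, 22, 29), (5, 4, 20, 30, 23), (5, 4, 20, 31, 33), (5, 4, 20, 4, 20), (5, 4, 20, 4, 7), (5, 4, 20, 40, 20), (5, 4, 7, 22, 29), (5, 4, 7, 30, 23), (5, 4, 7, 31, 33), (5, 4, 7, 4, 20), (5, 4, 7, 4, 7), (5, 4, 7, 40, 20), (5, 40, 20, 22, 29), (5, 40, 20, 30, 23), (5, 40, 20, 31, 33), (5, 40, 20, 4, 20), (5, 40, 20, 4, 7), (5, 40, 20, 40, 20)}
Selection F ≠ F2: {(5, 22, 29, 30, 23), (5, 22, 29, 31, 33), (5, 22, 29, 4, 20), (5, 22, 29, 4, 7), (5, 22, 29, 40, 20), (5, 30, 23, 22, 29), (5, 30, 23, 31, 33), (5, 30, 23, 4, 20), (5, 30, 23, 4, 7), (5, 30, 23, 40, 20), (5, 31, 33, 22, 29), (5, 31, 33, 30, 23), (5, 31, 33, 4, 20), (5, 31, 33, 4, 7), (5, 31, 33, 40, 20), (5, 4, 20, 22, 29), (5, 4, 20, 30, 23), (5, 4, 20, 31, 33), (5, 4, 20, 4, 7), (5, 4, 7, 22, 29), (5, 4, 7, 30, 23), (5, 4, 7, 31, 33), (5, 4, 7, 4, 20), (5, 4, 7, 40, 20), (5, 40, 20, 22, 29), (5, 40, 20, 30, 23), (5, 40, 20, 31, 33), (5, 40, 20, 4, 7)}
π_{C, F2} gives {(5, 20), (5, 23), (5, 29), (5, 33), (5, 7)} (23 duplicate(s) eliminated).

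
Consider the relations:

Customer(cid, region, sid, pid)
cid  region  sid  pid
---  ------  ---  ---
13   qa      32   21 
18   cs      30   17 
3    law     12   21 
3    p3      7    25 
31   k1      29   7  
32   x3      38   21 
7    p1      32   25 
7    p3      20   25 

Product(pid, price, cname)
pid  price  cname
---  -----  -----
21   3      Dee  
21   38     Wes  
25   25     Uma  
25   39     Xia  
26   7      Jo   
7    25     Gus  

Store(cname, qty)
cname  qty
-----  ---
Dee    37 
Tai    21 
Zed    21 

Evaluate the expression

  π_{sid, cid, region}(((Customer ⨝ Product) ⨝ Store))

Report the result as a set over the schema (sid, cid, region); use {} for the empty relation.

{(12, 3, law), (32, 13, qa), (38, 32, x3)}

Customer ⋈ Product (natural join on pid): {(13, qa, 32, 21, 3, Dee), (13, qa, 32, 21, 38, Wes), (3, law, 12, 21, 3, Dee), (3, law, 12, 21, 38, Wes), (3, p3, 7, 25, 25, Uma), (3, p3, 7, 25, 39, Xia), (31, k1, 29, 7, 25, Gus), (32, x3, 38, 21, 3, Dee), (32, x3, 38, 21, 38, Wes), (7, p1, 32, 25, 25, Uma), (7, p1, 32, 25, 39, Xia), (7, p3, 20, 25, 25, Uma), (7, p3, 20, 25, 39, Xia)}
(Customer ⨝ Product) ⋈ Store (natural join on cname): {(13, qa, 32, 21, 3, Dee, 37), (3, law, 12, 21, 3, Dee, 37), (32, x3, 38, 21, 3, Dee, 37)}
π[sid, cid, region]: project onto (sid, cid, region) → {(12, 3, law), (32, 13, qa), (38, 32, x3)}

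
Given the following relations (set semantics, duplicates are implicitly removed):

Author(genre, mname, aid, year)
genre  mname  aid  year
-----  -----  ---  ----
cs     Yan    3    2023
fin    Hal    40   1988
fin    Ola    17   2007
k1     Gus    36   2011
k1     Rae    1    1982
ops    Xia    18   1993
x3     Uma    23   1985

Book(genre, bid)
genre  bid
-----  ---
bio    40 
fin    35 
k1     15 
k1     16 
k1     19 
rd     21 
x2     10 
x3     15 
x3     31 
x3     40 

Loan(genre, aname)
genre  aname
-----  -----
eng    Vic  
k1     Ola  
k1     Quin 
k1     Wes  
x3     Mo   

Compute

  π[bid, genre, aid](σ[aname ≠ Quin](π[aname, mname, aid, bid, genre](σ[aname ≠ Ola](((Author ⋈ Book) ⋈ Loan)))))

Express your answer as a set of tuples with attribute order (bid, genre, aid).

{(15, k1, 1), (15, k1, 36), (15, x3, 23), (16, k1, 1), (16, k1, 36), (19, k1, 1), (19, k1, 36), (31, x3, 23), (40, x3, 23)}

Natural join on genre: {(fin, Hal, 40, 1988, 35), (fin, Ola, 17, 2007, 35), (k1, Gus, 36, 2011, 15), (k1, Gus, 36, 2011, 16), (k1, Gus, 36, 2011, 19), (k1, Rae, 1, 1982, 15), (k1, Rae, 1, 1982, 16), (k1, Rae, 1, 1982, 19), (x3, Uma, 23, 1985, 15), (x3, Uma, 23, 1985, 31), (x3, Uma, 23, 1985, 40)}
Natural join on genre: {(k1, Gus, 36, 2011, 15, Ola), (k1, Gus, 36, 2011, 15, Quin), (k1, Gus, 36, 2011, 15, Wes), (k1, Gus, 36, 2011, 16, Ola), (k1, Gus, 36, 2011, 16, Quin), (k1, Gus, 36, 2011, 16, Wes), (k1, Gus, 36, 2011, 19, Ola), (k1, Gus, 36, 2011, 19, Quin), (k1, Gus, 36, 2011, 19, Wes), (k1, Rae, 1, 1982, 15, Ola), (k1, Rae, 1, 1982, 15, Quin), (k1, Rae, 1, 1982, 15, Wes), (k1, Rae, 1, 1982, 16, Ola), (k1, Rae, 1, 1982, 16, Quin), (k1, Rae, 1, 1982, 16, Wes), (k1, Rae, 1, 1982, 19, Ola), (k1, Rae, 1, 1982, 19, Quin), (k1, Rae, 1, 1982, 19, Wes), (x3, Uma, 23, 1985, 15, Mo), (x3, Uma, 23, 1985, 31, Mo), (x3, Uma, 23, 1985, 40, Mo)}
Selection aname ≠ Ola: {(k1, Gus, 36, 2011, 15, Quin), (k1, Gus, 36, 2011, 15, Wes), (k1, Gus, 36, 2011, 16, Quin), (k1, Gus, 36, 2011, 16, Wes), (k1, Gus, 36, 2011, 19, Quin), (k1, Gus, 36, 2011, 19, Wes), (k1, Rae, 1, 1982, 15, Quin), (k1, Rae, 1, 1982, 15, Wes), (k1, Rae, 1, 1982, 16, Quin), (k1, Rae, 1, 1982, 16, Wes), (k1, Rae, 1, 1982, 19, Quin), (k1, Rae, 1, 1982, 19, Wes), (x3, Uma, 23, 1985, 15, Mo), (x3, Uma, 23, 1985, 31, Mo), (x3, Uma, 23, 1985, 40, Mo)}
Keep only column(s) aname, mname, aid, bid, genre: {(Mo, Uma, 23, 15, x3), (Mo, Uma, 23, 31, x3), (Mo, Uma, 23, 40, x3), (Quin, Gus, 36, 15, k1), (Quin, Gus, 36, 16, k1), (Quin, Gus, 36, 19, k1), (Quin, Rae, 1, 15, k1), (Quin, Rae, 1, 16, k1), (Quin, Rae, 1, 19, k1), (Wes, Gus, 36, 15, k1), (Wes, Gus, 36, 16, k1), (Wes, Gus, 36, 19, k1), (Wes, Rae, 1, 15, k1), (Wes, Rae, 1, 16, k1), (Wes, Rae, 1, 19, k1)}
Selection aname ≠ Quin: {(Mo, Uma, 23, 15, x3), (Mo, Uma, 23, 31, x3), (Mo, Uma, 23, 40, x3), (Wes, Gus, 36, 15, k1), (Wes, Gus, 36, 16, k1), (Wes, Gus, 36, 19, k1), (Wes, Rae, 1, 15, k1), (Wes, Rae, 1, 16, k1), (Wes, Rae, 1, 19, k1)}
Keep only column(s) bid, genre, aid: {(15, k1, 1), (15, k1, 36), (15, x3, 23), (16, k1, 1), (16, k1, 36), (19, k1, 1), (19, k1, 36), (31, x3, 23), (40, x3, 23)}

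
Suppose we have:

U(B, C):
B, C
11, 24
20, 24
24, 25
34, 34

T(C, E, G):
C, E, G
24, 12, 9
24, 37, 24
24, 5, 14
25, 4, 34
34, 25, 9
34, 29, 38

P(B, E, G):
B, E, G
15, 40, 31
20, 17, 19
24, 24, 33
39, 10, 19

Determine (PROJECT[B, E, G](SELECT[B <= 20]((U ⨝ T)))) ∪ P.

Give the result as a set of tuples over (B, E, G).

{(11, 12, 9), (11, 37, 24), (11, 5, 14), (15, 40, 31), (20, 12, 9), (20, 17, 19), (20, 37, 24), (20, 5, 14), (24, 24, 33), (39, 10, 19)}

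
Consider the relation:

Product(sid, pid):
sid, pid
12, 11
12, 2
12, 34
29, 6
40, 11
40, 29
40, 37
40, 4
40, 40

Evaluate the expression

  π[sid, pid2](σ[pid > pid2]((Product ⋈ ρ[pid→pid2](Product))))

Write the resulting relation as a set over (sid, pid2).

{(12, 11), (12, 2), (40, 11), (40, 29), (40, 37), (40, 4)}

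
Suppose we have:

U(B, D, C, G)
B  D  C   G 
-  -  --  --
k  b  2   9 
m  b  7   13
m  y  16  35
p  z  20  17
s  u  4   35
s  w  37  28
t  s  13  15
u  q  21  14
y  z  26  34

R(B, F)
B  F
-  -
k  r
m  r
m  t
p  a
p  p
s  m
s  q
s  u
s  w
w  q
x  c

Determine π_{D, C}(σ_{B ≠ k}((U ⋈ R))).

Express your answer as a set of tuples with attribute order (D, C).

Natural join on B: {(k, b, 2, 9, r), (m, b, 7, 13, r), (m, b, 7, 13, t), (m, y, 16, 35, r), (m, y, 16, 35, t), (p, z, 20, 17, a), (p, z, 20, 17, p), (s, u, 4, 35, m), (s, u, 4, 35, q), (s, u, 4, 35, u), (s, u, 4, 35, w), (s, w, 37, 28, m), (s, w, 37, 28, q), (s, w, 37, 28, u), (s, w, 37, 28, w)}
Selection B ≠ k: {(m, b, 7, 13, r), (m, b, 7, 13, t), (m, y, 16, 35, r), (m, y, 16, 35, t), (p, z, 20, 17, a), (p, z, 20, 17, p), (s, u, 4, 35, m), (s, u, 4, 35, q), (s, u, 4, 35, u), (s, u, 4, 35, w), (s, w, 37, 28, m), (s, w, 37, 28, q), (s, w, 37, 28, u), (s, w, 37, 28, w)}
Projecting to D, C (9 duplicate(s) eliminated): {(b, 7), (u, 4), (w, 37), (y, 16), (z, 20)}

{(b, 7), (u, 4), (w, 37), (y, 16), (z, 20)}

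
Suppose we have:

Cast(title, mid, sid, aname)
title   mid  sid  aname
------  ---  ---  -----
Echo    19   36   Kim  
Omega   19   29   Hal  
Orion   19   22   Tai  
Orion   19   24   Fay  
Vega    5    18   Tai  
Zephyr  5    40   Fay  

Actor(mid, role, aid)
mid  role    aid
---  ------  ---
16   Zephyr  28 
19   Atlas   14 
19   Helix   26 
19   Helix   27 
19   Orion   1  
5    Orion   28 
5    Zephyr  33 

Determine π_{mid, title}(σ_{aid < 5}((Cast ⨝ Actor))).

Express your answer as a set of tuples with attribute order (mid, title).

{(19, Echo), (19, Omega), (19, Orion)}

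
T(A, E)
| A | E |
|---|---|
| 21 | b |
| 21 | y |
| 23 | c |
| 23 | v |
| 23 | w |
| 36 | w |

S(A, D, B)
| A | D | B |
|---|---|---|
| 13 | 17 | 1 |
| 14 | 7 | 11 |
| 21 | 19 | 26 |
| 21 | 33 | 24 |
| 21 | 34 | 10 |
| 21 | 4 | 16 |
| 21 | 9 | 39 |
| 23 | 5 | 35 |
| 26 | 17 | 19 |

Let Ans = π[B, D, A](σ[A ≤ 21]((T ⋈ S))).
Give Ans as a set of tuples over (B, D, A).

{(10, 34, 21), (16, 4, 21), (24, 33, 21), (26, 19, 21), (39, 9, 21)}

T ⋈ S (natural join on A): {(21, b, 19, 26), (21, b, 33, 24), (21, b, 34, 10), (21, b, 4, 16), (21, b, 9, 39), (21, y, 19, 26), (21, y, 33, 24), (21, y, 34, 10), (21, y, 4, 16), (21, y, 9, 39), (23, c, 5, 35), (23, v, 5, 35), (23, w, 5, 35)}
Apply σ_{A ≤ 21}; surviving tuples: {(21, b, 19, 26), (21, b, 33, 24), (21, b, 34, 10), (21, b, 4, 16), (21, b, 9, 39), (21, y, 19, 26), (21, y, 33, 24), (21, y, 34, 10), (21, y, 4, 16), (21, y, 9, 39)}
π[B, D, A]: project onto (B, D, A) (5 duplicate(s) eliminated) → {(10, 34, 21), (16, 4, 21), (24, 33, 21), (26, 19, 21), (39, 9, 21)}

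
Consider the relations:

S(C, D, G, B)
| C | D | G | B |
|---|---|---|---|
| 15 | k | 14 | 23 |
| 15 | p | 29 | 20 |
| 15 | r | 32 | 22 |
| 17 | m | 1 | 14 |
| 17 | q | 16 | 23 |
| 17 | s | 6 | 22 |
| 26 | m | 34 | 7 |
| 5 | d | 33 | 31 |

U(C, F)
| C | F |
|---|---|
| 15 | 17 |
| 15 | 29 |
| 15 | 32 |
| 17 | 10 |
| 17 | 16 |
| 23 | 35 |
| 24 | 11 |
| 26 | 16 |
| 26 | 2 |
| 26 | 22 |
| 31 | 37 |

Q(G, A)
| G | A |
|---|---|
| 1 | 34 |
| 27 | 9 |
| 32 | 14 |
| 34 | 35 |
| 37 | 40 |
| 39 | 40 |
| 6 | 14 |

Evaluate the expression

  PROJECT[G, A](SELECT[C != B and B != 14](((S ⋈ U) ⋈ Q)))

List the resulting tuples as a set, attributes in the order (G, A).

Natural join on C: {(15, k, 14, 23, 17), (15, k, 14, 23, 29), (15, k, 14, 23, 32), (15, p, 29, 20, 17), (15, p, 29, 20, 29), (15, p, 29, 20, 32), (15, r, 32, 22, 17), (15, r, 32, 22, 29), (15, r, 32, 22, 32), (17, m, 1, 14, 10), (17, m, 1, 14, 16), (17, q, 16, 23, 10), (17, q, 16, 23, 16), (17, s, 6, 22, 10), (17, s, 6, 22, 16), (26, m, 34, 7, 16), (26, m, 34, 7, 2), (26, m, 34, 7, 22)}
Natural join on G: {(15, r, 32, 22, 17, 14), (15, r, 32, 22, 29, 14), (15, r, 32, 22, 32, 14), (17, m, 1, 14, 10, 34), (17, m, 1, 14, 16, 34), (17, s, 6, 22, 10, 14), (17, s, 6, 22, 16, 14), (26, m, 34, 7, 16, 35), (26, m, 34, 7, 2, 35), (26, m, 34, 7, 22, 35)}
Filtering on C != B and B != 14 leaves {(15, r, 32, 22, 17, 14), (15, r, 32, 22, 29, 14), (15, r, 32, 22, 32, 14), (17, s, 6, 22, 10, 14), (17, s, 6, 22, 16, 14), (26, m, 34, 7, 16, 35), (26, m, 34, 7, 2, 35), (26, m, 34, 7, 22, 35)}.
π[G, A]: project onto (G, A) (5 duplicate(s) eliminated) → {(32, 14), (34, 35), (6, 14)}

{(32, 14), (34, 35), (6, 14)}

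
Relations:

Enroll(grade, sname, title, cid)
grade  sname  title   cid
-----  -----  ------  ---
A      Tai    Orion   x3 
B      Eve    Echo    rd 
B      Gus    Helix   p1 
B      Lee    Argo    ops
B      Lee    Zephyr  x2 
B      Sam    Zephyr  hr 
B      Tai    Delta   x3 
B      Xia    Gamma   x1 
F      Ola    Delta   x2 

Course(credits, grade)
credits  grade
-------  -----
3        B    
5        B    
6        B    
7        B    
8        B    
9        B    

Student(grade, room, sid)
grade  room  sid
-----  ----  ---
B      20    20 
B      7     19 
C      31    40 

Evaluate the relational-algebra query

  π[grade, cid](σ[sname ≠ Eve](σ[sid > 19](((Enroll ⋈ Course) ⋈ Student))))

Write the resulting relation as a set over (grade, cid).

{(B, hr), (B, ops), (B, p1), (B, x1), (B, x2), (B, x3)}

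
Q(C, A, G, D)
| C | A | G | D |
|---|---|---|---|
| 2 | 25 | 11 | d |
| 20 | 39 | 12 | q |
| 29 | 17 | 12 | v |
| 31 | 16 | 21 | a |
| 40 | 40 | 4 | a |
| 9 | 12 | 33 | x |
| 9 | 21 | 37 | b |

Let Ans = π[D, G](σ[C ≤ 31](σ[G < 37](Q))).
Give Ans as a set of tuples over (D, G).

{(a, 21), (d, 11), (q, 12), (v, 12), (x, 33)}

Selection G < 37: {(2, 25, 11, d), (20, 39, 12, q), (29, 17, 12, v), (31, 16, 21, a), (40, 40, 4, a), (9, 12, 33, x)}
Selection C ≤ 31: {(2, 25, 11, d), (20, 39, 12, q), (29, 17, 12, v), (31, 16, 21, a), (9, 12, 33, x)}
Keep only column(s) D, G: {(a, 21), (d, 11), (q, 12), (v, 12), (x, 33)}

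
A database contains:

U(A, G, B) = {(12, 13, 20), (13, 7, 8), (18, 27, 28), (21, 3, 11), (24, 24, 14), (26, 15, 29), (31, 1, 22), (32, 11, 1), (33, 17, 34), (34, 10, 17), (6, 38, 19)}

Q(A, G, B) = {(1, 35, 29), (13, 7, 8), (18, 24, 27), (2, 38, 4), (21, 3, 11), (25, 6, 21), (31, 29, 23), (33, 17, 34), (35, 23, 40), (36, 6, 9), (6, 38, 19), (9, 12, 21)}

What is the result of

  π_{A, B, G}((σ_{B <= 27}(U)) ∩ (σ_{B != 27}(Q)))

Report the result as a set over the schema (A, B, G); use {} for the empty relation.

{(13, 8, 7), (21, 11, 3), (6, 19, 38)}

Selection B <= 27: {(12, 13, 20), (13, 7, 8), (21, 3, 11), (24, 24, 14), (31, 1, 22), (32, 11, 1), (34, 10, 17), (6, 38, 19)}
Selection B != 27: {(1, 35, 29), (13, 7, 8), (2, 38, 4), (21, 3, 11), (25, 6, 21), (31, 29, 23), (33, 17, 34), (35, 23, 40), (36, 6, 9), (6, 38, 19), (9, 12, 21)}
Taking the intersection: {(13, 7, 8), (21, 3, 11), (6, 38, 19)}
π_{A, B, G} gives {(13, 8, 7), (21, 11, 3), (6, 19, 38)}.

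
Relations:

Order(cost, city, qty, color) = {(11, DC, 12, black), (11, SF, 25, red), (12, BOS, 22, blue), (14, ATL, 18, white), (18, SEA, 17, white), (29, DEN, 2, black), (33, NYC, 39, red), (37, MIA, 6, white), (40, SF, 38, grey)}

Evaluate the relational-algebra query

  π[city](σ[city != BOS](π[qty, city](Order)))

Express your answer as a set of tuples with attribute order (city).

Projecting to qty, city: {(12, DC), (17, SEA), (18, ATL), (2, DEN), (22, BOS), (25, SF), (38, SF), (39, NYC), (6, MIA)}
Selection city != BOS: {(12, DC), (17, SEA), (18, ATL), (2, DEN), (25, SF), (38, SF), (39, NYC), (6, MIA)}
Projecting to city (1 duplicate(s) eliminated): {ATL, DC, DEN, MIA, NYC, SEA, SF}

{ATL, DC, DEN, MIA, NYC, SEA, SF}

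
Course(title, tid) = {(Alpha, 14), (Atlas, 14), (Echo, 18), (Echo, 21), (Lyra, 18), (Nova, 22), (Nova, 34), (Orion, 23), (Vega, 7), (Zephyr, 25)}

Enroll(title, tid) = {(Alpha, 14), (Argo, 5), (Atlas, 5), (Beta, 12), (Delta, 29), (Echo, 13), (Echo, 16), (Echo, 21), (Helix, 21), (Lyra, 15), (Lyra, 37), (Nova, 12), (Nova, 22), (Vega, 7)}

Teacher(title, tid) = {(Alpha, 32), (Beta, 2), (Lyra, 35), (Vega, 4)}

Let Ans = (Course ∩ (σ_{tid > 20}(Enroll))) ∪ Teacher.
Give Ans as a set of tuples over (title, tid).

σ[tid > 20]: keep tuples satisfying tid > 20 → {(Delta, 29), (Echo, 21), (Helix, 21), (Lyra, 37), (Nova, 22)}
Intersection: {(Alpha, 14), (Atlas, 14), (Echo, 18), (Echo, 21), (Lyra, 18), (Nova, 22), (Nova, 34), (Orion, 23), (Vega, 7), (Zephyr, 25)} with {(Delta, 29), (Echo, 21), (Helix, 21), (Lyra, 37), (Nova, 22)} → {(Echo, 21), (Nova, 22)}
Union: {(Echo, 21), (Nova, 22)} with {(Alpha, 32), (Beta, 2), (Lyra, 35), (Vega, 4)} → {(Alpha, 32), (Beta, 2), (Echo, 21), (Lyra, 35), (Nova, 22), (Vega, 4)}

{(Alpha, 32), (Beta, 2), (Echo, 21), (Lyra, 35), (Nova, 22), (Vega, 4)}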